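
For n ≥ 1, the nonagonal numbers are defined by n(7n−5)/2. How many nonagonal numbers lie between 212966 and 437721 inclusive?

107

The n-th nonagonal number is n(7n−5)/2.
Smallest index with value ≥ 212966: n = 248 (giving 214644).
Largest index with value ≤ 437721: n = 354 (giving 437721).
Indices 248 through 354: 107 terms.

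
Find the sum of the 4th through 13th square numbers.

Σ_{i=4}^{13} i² = 819 − 14 = 805.

805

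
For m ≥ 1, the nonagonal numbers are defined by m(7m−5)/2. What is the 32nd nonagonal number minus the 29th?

32·(7·32 − 5)/2 = 3504 and 29·(7·29 − 5)/2 = 2871.
Difference: 3504 − 2871 = 633.

633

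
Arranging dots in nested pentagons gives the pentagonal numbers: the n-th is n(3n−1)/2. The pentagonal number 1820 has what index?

35

Set n(3n−1)/2 = 1820, giving 3n² − n − 3640 = 0.
The discriminant is 1 + 24·1820 = 43681, and √43681 = 209.
So n = (1 + 209) / 6 = 210/6 = 35.
Check: 35·(3·35 − 1)/2 = 1820. ✓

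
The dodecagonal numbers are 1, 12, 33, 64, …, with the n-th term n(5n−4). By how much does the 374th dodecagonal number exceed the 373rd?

Consecutive dodecagonal numbers differ by 10n − 9: here 10·374 − 9 = 3731.

3731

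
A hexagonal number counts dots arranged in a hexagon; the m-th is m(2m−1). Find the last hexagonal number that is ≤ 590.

Solve n(2n−1) ≤ 590 for integer n.
n = 17 gives 561 ≤ 590, while n = 18 gives 630 > 590; so the answer is 561.

561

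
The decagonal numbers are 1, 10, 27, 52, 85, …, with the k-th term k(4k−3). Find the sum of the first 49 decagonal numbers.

158025

Σ i(4i−3) = 4Σi² − 3Σi over i = 1..49.
Σi = 1225 and Σi² = 40425.
4·40425 − 3·1225 = 158025.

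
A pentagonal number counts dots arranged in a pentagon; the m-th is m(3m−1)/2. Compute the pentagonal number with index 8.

The 8th pentagonal number is n(3n−1)/2 with n = 8.
8·(3·8 − 1)/2 = 8·23/2 = 92.

92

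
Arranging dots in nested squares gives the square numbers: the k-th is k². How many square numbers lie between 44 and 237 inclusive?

9

The n-th square number is n².
Smallest index with value ≥ 44: n = 7 (giving 49).
Largest index with value ≤ 237: n = 15 (giving 225).
Indices 7 through 15: 9 terms.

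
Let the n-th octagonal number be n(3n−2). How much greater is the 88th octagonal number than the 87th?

Consecutive octagonal numbers differ by 6n − 5: here 6·88 − 5 = 523.

523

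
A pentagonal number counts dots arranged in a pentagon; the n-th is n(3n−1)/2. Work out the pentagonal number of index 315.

148680

315·(3·315 − 1)/2 = 315·944/2 = 315·472 = 148680.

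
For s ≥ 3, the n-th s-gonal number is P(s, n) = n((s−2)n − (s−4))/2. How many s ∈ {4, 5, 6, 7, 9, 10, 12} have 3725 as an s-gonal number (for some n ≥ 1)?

s = 4: P(4, 61) = 3721 and P(4, 62) = 3844; 3725 is not s-gonal.
s = 5: P(5, 50) = 3725. ✓
s = 6: P(6, 43) = 3655 and P(6, 44) = 3828; 3725 is not s-gonal.
s = 7: P(7, 38) = 3553 and P(7, 39) = 3744; 3725 is not s-gonal.
s = 9: P(9, 32) = 3504 and P(9, 33) = 3729; 3725 is not s-gonal.
s = 10: P(10, 30) = 3510 and P(10, 31) = 3751; 3725 is not s-gonal.
s = 12: P(12, 27) = 3537 and P(12, 28) = 3808; 3725 is not s-gonal.
Hits: s ∈ {5} → 1.

1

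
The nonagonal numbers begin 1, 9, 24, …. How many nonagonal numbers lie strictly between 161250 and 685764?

The n-th nonagonal number is n(7n−5)/2.
Smallest index with value > 161250: n = 216 (giving 162756).
Largest index with value < 685764: n = 442 (giving 682669).
Indices 216 through 442: 227 terms.

227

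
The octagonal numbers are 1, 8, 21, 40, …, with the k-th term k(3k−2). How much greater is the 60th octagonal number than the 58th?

704

60·(3·60 − 2) = 10680 and 58·(3·58 − 2) = 9976.
Difference: 10680 − 9976 = 704.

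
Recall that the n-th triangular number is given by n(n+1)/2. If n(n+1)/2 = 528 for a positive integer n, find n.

Set n(n+1)/2 = 528, giving n² + n − 1056 = 0.
The discriminant is 1 + 8·528 = 4225, and √4225 = 65.
So n = (-1 + 65) / 2 = 64/2 = 32.

32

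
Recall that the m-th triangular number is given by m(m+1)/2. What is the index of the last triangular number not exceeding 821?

Solve n(n+1)/2 ≤ 821 for integer n.
n = 40 gives 820 ≤ 821, while n = 41 gives 861 > 821; so the answer is index 40.

40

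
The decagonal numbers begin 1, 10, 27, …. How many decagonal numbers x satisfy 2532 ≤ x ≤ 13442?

The n-th decagonal number is n(4n−3).
Smallest index with value ≥ 2532: n = 26 (giving 2626).
Largest index with value ≤ 13442: n = 58 (giving 13282).
Indices 26 through 58: 33 terms.

33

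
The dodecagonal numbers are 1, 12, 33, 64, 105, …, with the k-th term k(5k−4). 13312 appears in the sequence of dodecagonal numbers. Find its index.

Set n(5n−4) = 13312, giving 5n² − 4n − 13312 = 0.
The discriminant is 16 + 20·13312 = 266256, and √266256 = 516.
So n = (4 + 516) / 10 = 520/10 = 52.

52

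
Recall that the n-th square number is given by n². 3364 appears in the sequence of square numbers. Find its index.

We need n² = 3364, so n = √3364 = 58.
Check: 58² = 3364. ✓

58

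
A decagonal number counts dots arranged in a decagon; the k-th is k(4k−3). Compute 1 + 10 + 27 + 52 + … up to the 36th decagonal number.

62826

Σ i(4i−3) = 4Σi² − 3Σi over i = 1..36.
Σi = 666 and Σi² = 16206.
4·16206 − 3·666 = 62826.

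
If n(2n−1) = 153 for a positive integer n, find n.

9

Set n(2n−1) = 153, giving 2n² − n − 153 = 0.
The discriminant is 1 + 8·153 = 1225, and √1225 = 35.
So n = (1 + 35) / 4 = 36/4 = 9.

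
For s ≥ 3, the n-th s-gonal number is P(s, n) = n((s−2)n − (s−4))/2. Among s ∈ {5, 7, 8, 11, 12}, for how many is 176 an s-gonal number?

s = 5: P(5, 11) = 176. ✓
s = 7: P(7, 8) = 148 and P(7, 9) = 189; 176 is not s-gonal.
s = 8: P(8, 8) = 176. ✓
s = 11: P(11, 6) = 141 and P(11, 7) = 196; 176 is not s-gonal.
s = 12: P(12, 6) = 156 and P(12, 7) = 217; 176 is not s-gonal.
Hits: s ∈ {5, 8} → 2.

2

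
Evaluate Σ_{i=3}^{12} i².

645

Σ_{i=3}^{12} i² = 650 − 5 = 645.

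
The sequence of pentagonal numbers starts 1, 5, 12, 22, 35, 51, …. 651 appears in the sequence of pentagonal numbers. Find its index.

21

Set n(3n−1)/2 = 651, giving 3n² − n − 1302 = 0.
The discriminant is 1 + 24·651 = 15625, and √15625 = 125.
So n = (1 + 125) / 6 = 126/6 = 21.
Check: 21·(3·21 − 1)/2 = 651. ✓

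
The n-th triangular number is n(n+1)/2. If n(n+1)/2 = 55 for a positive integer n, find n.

Set n(n+1)/2 = 55, giving n² + n − 110 = 0.
So n = (-1 + 21) / 2 = 20/2 = 10.

10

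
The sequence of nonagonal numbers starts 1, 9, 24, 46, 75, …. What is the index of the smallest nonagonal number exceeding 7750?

48

Solve n(7n−5)/2 > 7750 for integer n.
The largest n with value ≤ 7750 is 47 (since 7614 ≤ 7750 < 7944), so the first above is n = 48, value 7944.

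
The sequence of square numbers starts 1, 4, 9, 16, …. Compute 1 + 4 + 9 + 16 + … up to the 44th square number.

29370

Σ_{i=1}^{44} i² = 44·45·89/6 = 29370.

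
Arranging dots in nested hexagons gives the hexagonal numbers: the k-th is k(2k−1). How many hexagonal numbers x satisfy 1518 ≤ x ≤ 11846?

The n-th hexagonal number is n(2n−1).
Smallest index with value ≥ 1518: n = 28 (giving 1540).
Largest index with value ≤ 11846: n = 77 (giving 11781).
Indices 28 through 77: 50 terms.

50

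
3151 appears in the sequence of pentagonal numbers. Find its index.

46

Set n(3n−1)/2 = 3151, giving 3n² − n − 6302 = 0.
The discriminant is 1 + 24·3151 = 75625, and √75625 = 275.
So n = (1 + 275) / 6 = 276/6 = 46.
Check: 46·(3·46 − 1)/2 = 3151. ✓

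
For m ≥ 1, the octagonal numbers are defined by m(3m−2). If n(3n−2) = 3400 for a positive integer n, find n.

Set n(3n−2) = 3400, giving 3n² − 2n − 3400 = 0.
So n = (2 + 202) / 6 = 204/6 = 34.

34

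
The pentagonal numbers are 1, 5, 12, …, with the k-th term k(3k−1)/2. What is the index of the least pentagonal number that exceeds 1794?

Solve n(3n−1)/2 > 1794 for integer n.
The largest n with value ≤ 1794 is 34 (since 1717 ≤ 1794 < 1820), so the first above is n = 35, value 1820.

35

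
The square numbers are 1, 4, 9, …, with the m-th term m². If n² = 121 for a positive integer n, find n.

We need n² = 121, so n = √121 = 11.

11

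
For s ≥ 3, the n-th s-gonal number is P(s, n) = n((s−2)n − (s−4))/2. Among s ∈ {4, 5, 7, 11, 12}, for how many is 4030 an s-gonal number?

1

s = 4: P(4, 63) = 3969 and P(4, 64) = 4096; 4030 is not s-gonal.
s = 5: P(5, 52) = 4030. ✓
s = 7: P(7, 40) = 3940 and P(7, 41) = 4141; 4030 is not s-gonal.
s = 11: P(11, 30) = 3945 and P(11, 31) = 4216; 4030 is not s-gonal.
s = 12: P(12, 28) = 3808 and P(12, 29) = 4089; 4030 is not s-gonal.
Hits: s ∈ {5} → 1.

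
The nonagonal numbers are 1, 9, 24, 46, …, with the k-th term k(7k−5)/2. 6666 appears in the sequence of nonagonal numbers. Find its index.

Set n(7n−5)/2 = 6666, giving 7n² − 5n − 13332 = 0.
So n = (5 + 611) / 14 = 616/14 = 44.
Check: 44·(7·44 − 5)/2 = 6666. ✓

44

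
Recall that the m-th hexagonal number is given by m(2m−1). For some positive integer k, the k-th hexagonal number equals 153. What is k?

9

Set n(2n−1) = 153, giving 2n² − n − 153 = 0.
The discriminant is 1 + 8·153 = 1225, and √1225 = 35.
So n = (1 + 35) / 4 = 36/4 = 9.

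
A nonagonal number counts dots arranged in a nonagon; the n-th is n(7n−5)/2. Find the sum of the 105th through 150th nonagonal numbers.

2630970

Σ i(7i−5)/2 = (7Σi² − 5Σi) / 2 over i = 105..150.
Σi = 11325 − 5460 = 5865 and Σi² = 1136275 − 380380 = 755895.
(7·755895 − 5·5865) / 2 = 5261940/2 = 2630970.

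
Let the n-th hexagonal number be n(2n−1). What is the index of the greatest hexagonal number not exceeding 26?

3

Solve n(2n−1) ≤ 26 for integer n.
n = 3 gives 15 ≤ 26, while n = 4 gives 28 > 26; so the answer is index 3.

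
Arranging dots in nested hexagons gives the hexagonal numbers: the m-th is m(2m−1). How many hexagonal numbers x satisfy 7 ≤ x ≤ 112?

The n-th hexagonal number is n(2n−1).
Smallest index with value ≥ 7: n = 3 (giving 15).
Largest index with value ≤ 112: n = 7 (giving 91).
Indices 3 through 7: 5 terms.

5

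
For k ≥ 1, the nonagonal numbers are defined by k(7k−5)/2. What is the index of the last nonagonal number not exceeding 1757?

Solve n(7n−5)/2 ≤ 1757 for integer n.
n = 22 gives 1639 ≤ 1757, while n = 23 gives 1794 > 1757; so the answer is index 22.

22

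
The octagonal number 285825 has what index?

309

Set n(3n−2) = 285825, giving 3n² − 2n − 285825 = 0.
So n = (2 + 1852) / 6 = 1854/6 = 309.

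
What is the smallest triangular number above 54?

Solve n(n+1)/2 > 54 for integer n.
The largest n with value ≤ 54 is 9 (since 45 ≤ 54 < 55), so the first above is n = 10, value 55.

55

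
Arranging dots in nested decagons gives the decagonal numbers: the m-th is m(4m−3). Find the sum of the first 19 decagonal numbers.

9310

Σ i(4i−3) = 4Σi² − 3Σi over i = 1..19.
Σi = 190 and Σi² = 2470.
4·2470 − 3·190 = 9310.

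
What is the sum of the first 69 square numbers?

111895

Σ_{i=1}^{69} i² = 69·70·139/6 = 111895.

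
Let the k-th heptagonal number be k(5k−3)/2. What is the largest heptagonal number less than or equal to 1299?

Solve n(5n−3)/2 ≤ 1299 for integer n.
n = 23 gives 1288 ≤ 1299, while n = 24 gives 1404 > 1299; so the answer is 1288.

1288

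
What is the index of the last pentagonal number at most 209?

11

Solve n(3n−1)/2 ≤ 209 for integer n.
n = 11 gives 176 ≤ 209, while n = 12 gives 210 > 209; so the answer is index 11.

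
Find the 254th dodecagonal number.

The 254th dodecagonal number is n(5n−4) with n = 254.
254·(5·254 − 4) = 254·1266 = 321564.

321564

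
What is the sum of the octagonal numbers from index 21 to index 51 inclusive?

Σ i(3i−2) = 3Σi² − 2Σi over i = 21..51.
Σi = 1326 − 210 = 1116 and Σi² = 45526 − 2870 = 42656.
3·42656 − 2·1116 = 125736.

125736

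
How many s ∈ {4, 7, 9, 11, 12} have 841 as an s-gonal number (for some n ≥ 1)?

s = 4: P(4, 29) = 841. ✓
s = 7: P(7, 18) = 783 and P(7, 19) = 874; 841 is not s-gonal.
s = 9: P(9, 15) = 750 and P(9, 16) = 856; 841 is not s-gonal.
s = 11: P(11, 14) = 833 and P(11, 15) = 960; 841 is not s-gonal.
s = 12: P(12, 13) = 793 and P(12, 14) = 924; 841 is not s-gonal.
Hits: s ∈ {4} → 1.

1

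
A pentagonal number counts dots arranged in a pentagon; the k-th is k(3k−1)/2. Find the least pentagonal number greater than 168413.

169176

Solve n(3n−1)/2 > 168413 for integer n.
The largest n with value ≤ 168413 is 335 (since 168170 ≤ 168413 < 169176), so the first above is n = 336, value 169176.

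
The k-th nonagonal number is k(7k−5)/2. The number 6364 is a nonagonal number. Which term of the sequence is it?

Set n(7n−5)/2 = 6364, giving 7n² − 5n − 12728 = 0.
The discriminant is 25 + 56·6364 = 356409, and √356409 = 597.
So n = (5 + 597) / 14 = 602/14 = 43.
Check: 43·(7·43 − 5)/2 = 6364. ✓

43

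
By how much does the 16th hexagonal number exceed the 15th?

61

Consecutive hexagonal numbers differ by 4n − 3: here 4·16 − 3 = 61.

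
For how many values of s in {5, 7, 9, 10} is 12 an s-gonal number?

s = 5: P(5, 3) = 12. ✓
s = 7: P(7, 2) = 7 and P(7, 3) = 18; 12 is not s-gonal.
s = 9: P(9, 2) = 9 and P(9, 3) = 24; 12 is not s-gonal.
s = 10: P(10, 2) = 10 and P(10, 3) = 27; 12 is not s-gonal.
Hits: s ∈ {5} → 1.

1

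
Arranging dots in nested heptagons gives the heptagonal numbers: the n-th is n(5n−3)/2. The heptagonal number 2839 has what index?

34

Set n(5n−3)/2 = 2839, giving 5n² − 3n − 5678 = 0.
The discriminant is 9 + 40·2839 = 113569, and √113569 = 337.
So n = (3 + 337) / 10 = 340/10 = 34.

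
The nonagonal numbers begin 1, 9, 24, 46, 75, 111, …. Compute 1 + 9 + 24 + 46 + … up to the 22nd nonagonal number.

12650

Σ i(7i−5)/2 = (7Σi² − 5Σi) / 2 over i = 1..22.
Σi = 253 and Σi² = 3795.
(7·3795 − 5·253) / 2 = 25300/2 = 12650.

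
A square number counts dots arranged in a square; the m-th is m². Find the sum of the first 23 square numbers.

Σ_{i=1}^{23} i² = 23·24·47/6 = 4324.

4324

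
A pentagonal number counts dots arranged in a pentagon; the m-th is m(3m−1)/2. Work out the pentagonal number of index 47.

3290

47·(3·47 − 1)/2 = 47·140/2 = 47·70 = 3290.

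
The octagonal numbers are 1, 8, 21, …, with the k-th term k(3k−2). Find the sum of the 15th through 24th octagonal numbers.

Σ i(3i−2) = 3Σi² − 2Σi over i = 15..24.
Σi = 300 − 105 = 195 and Σi² = 4900 − 1015 = 3885.
3·3885 − 2·195 = 11265.

11265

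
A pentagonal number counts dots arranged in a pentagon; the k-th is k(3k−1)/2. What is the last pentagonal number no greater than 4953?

4845

Solve n(3n−1)/2 ≤ 4953 for integer n.
n = 57 gives 4845 ≤ 4953, while n = 58 gives 5017 > 4953; so the answer is 4845.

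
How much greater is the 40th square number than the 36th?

304

40² = 1600 and 36² = 1296.
Difference: 1600 − 1296 = 304.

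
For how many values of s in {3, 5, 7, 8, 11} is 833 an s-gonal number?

s = 3: P(3, 40) = 820 and P(3, 41) = 861; 833 is not s-gonal.
s = 5: P(5, 23) = 782 and P(5, 24) = 852; 833 is not s-gonal.
s = 7: P(7, 18) = 783 and P(7, 19) = 874; 833 is not s-gonal.
s = 8: P(8, 17) = 833. ✓
s = 11: P(11, 14) = 833. ✓
Hits: s ∈ {8, 11} → 2.

2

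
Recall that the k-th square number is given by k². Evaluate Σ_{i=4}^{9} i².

Σ_{i=4}^{9} i² = 285 − 14 = 271.

271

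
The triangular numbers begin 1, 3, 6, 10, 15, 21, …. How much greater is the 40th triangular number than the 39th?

40

Consecutive triangular numbers differ by n: T_{40} − T_{39} = 40.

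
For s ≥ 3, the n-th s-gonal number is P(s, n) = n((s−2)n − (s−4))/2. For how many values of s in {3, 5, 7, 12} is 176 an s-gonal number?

s = 3: P(3, 18) = 171 and P(3, 19) = 190; 176 is not s-gonal.
s = 5: P(5, 11) = 176. ✓
s = 7: P(7, 8) = 148 and P(7, 9) = 189; 176 is not s-gonal.
s = 12: P(12, 6) = 156 and P(12, 7) = 217; 176 is not s-gonal.
Hits: s ∈ {5} → 1.

1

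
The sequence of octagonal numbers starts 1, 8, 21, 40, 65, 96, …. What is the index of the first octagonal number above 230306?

278

Solve n(3n−2) > 230306 for integer n.
The largest n with value ≤ 230306 is 277 (since 229633 ≤ 230306 < 231296), so the first above is n = 278, value 231296.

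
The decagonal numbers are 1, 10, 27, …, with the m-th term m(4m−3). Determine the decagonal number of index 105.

The 105th decagonal number is n(4n−3) with n = 105.
105·(4·105 − 3) = 105·417 = 43785.

43785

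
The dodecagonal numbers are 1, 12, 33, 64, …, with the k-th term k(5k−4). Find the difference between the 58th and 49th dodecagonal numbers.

58·(5·58 − 4) = 16588 and 49·(5·49 − 4) = 11809.
Difference: 16588 − 11809 = 4779.

4779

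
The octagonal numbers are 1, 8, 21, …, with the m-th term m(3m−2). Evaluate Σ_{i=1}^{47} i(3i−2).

104904

Σ i(3i−2) = 3Σi² − 2Σi over i = 1..47.
Σi = 1128 and Σi² = 35720.
3·35720 − 2·1128 = 104904.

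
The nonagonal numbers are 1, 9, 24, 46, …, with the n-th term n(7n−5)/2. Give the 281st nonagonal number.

275661

The 281st nonagonal number is n(7n−5)/2 with n = 281.
281·(7·281 − 5)/2 = 281·1962/2 = 281·981 = 275661.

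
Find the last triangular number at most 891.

Solve n(n+1)/2 ≤ 891 for integer n.
n = 41 gives 861 ≤ 891, while n = 42 gives 903 > 891; so the answer is 861.

861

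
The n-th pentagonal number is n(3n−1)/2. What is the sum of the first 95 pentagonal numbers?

Σ i(3i−1)/2 = (3Σi² − Σi) / 2 over i = 1..95.
Σi = 4560 and Σi² = 290320.
(3·290320 − 1·4560) / 2 = 866400/2 = 433200.

433200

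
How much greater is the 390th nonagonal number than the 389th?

2724

Consecutive nonagonal numbers differ by 7n − 6: here 7·390 − 6 = 2724.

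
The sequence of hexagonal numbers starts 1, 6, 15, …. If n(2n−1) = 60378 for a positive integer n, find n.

Set n(2n−1) = 60378, giving 2n² − n − 60378 = 0.
The discriminant is 1 + 8·60378 = 483025, and √483025 = 695.
So n = (1 + 695) / 4 = 696/4 = 174.

174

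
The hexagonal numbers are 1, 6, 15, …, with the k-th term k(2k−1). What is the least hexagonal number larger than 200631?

Solve n(2n−1) > 200631 for integer n.
The largest n with value ≤ 200631 is 316 (since 199396 ≤ 200631 < 200661), so the first above is n = 317, value 200661.

200661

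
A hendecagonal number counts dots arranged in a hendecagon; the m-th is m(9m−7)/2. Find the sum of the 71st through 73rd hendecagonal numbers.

Σ i(9i−7)/2 = (9Σi² − 7Σi) / 2 over i = 71..73.
Σi = 2701 − 2485 = 216 and Σi² = 132349 − 116795 = 15554.
(9·15554 − 7·216) / 2 = 138474/2 = 69237.

69237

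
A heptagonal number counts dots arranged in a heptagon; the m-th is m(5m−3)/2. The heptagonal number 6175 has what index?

Set n(5n−3)/2 = 6175, giving 5n² − 3n − 12350 = 0.
The discriminant is 9 + 40·6175 = 247009, and √247009 = 497.
So n = (3 + 497) / 10 = 500/10 = 50.

50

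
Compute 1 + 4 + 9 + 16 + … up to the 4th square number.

Σ_{i=1}^{4} i² = 4·5·9/6 = 30.

30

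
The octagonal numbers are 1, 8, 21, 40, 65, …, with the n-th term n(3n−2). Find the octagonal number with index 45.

5985

The 45th octagonal number is n(3n−2) with n = 45.
45·(3·45 − 2) = 45·133 = 5985.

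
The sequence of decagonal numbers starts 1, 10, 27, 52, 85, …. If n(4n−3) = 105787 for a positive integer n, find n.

Set n(4n−3) = 105787, giving 4n² − 3n − 105787 = 0.
The discriminant is 9 + 16·105787 = 1692601, and √1692601 = 1301.
So n = (3 + 1301) / 8 = 1304/8 = 163.

163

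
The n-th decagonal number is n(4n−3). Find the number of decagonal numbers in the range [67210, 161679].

72

The n-th decagonal number is n(4n−3).
Smallest index with value ≥ 67210: n = 130 (giving 67210).
Largest index with value ≤ 161679: n = 201 (giving 161001).
Indices 130 through 201: 72 terms.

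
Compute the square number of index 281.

78961

The 281st square number is n² with n = 281.
281² = 78961.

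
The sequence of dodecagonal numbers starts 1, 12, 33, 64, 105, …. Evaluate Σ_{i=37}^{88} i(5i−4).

Σ i(5i−4) = 5Σi² − 4Σi over i = 37..88.
Σi = 3916 − 666 = 3250 and Σi² = 231044 − 16206 = 214838.
5·214838 − 4·3250 = 1061190.

1061190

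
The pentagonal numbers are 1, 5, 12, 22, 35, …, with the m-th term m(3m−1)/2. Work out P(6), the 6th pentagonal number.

6·(3·6 − 1)/2 = 6·17/2 = 51.

51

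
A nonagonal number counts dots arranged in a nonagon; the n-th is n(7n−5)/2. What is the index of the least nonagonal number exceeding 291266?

Solve n(7n−5)/2 > 291266 for integer n.
The largest n with value ≤ 291266 is 288 (since 289584 ≤ 291266 < 291601), so the first above is n = 289, value 291601.

289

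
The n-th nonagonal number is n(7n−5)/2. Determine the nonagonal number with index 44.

The 44th nonagonal number is n(7n−5)/2 with n = 44.
44·(7·44 − 5)/2 = 44·303/2 = 6666.

6666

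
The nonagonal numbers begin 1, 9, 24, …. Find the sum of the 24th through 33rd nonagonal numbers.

28005

Σ i(7i−5)/2 = (7Σi² − 5Σi) / 2 over i = 24..33.
Σi = 561 − 276 = 285 and Σi² = 12529 − 4324 = 8205.
(7·8205 − 5·285) / 2 = 56010/2 = 28005.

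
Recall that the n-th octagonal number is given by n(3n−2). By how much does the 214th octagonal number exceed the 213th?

Consecutive octagonal numbers differ by 6n − 5: here 6·214 − 5 = 1279.

1279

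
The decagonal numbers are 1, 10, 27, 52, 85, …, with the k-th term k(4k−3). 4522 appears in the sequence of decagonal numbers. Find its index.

34

Set n(4n−3) = 4522, giving 4n² − 3n − 4522 = 0.
The discriminant is 9 + 16·4522 = 72361, and √72361 = 269.
So n = (3 + 269) / 8 = 272/8 = 34.
Check: 34·(4·34 − 3) = 4522. ✓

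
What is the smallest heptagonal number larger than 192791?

Solve n(5n−3)/2 > 192791 for integer n.
The largest n with value ≤ 192791 is 277 (since 191407 ≤ 192791 < 192793), so the first above is n = 278, value 192793.

192793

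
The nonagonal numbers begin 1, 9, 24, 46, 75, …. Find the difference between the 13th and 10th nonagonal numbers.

13·(7·13 − 5)/2 = 559 and 10·(7·10 − 5)/2 = 325.
Difference: 559 − 325 = 234.

234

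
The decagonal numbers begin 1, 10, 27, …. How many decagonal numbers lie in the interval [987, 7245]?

The n-th decagonal number is n(4n−3).
Smallest index with value ≥ 987: n = 17 (giving 1105).
Largest index with value ≤ 7245: n = 42 (giving 6930).
Indices 17 through 42: 26 terms.

26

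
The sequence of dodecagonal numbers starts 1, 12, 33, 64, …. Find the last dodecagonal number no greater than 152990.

Solve n(5n−4) ≤ 152990 for integer n.
n = 175 gives 152425 ≤ 152990, while n = 176 gives 154176 > 152990; so the answer is 152425.

152425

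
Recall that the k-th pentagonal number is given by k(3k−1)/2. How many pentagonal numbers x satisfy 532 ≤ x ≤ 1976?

18

The n-th pentagonal number is n(3n−1)/2.
Smallest index with value ≥ 532: n = 19 (giving 532).
Largest index with value ≤ 1976: n = 36 (giving 1926).
Indices 19 through 36: 18 terms.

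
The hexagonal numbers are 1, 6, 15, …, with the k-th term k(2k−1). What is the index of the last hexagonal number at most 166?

9

Solve n(2n−1) ≤ 166 for integer n.
n = 9 gives 153 ≤ 166, while n = 10 gives 190 > 166; so the answer is index 9.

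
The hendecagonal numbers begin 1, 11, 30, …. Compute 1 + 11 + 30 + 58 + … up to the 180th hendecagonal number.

8764020

Σ i(9i−7)/2 = (9Σi² − 7Σi) / 2 over i = 1..180.
Σi = 16290 and Σi² = 1960230.
(9·1960230 − 7·16290) / 2 = 17528040/2 = 8764020.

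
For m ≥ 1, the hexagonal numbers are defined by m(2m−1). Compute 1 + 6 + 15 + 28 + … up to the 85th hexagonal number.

Σ i(2i−1) = 2Σi² − Σi over i = 1..85.
Σi = 3655 and Σi² = 208335.
2·208335 − 1·3655 = 413015.

413015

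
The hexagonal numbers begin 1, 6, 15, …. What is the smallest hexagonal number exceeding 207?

231

Solve n(2n−1) > 207 for integer n.
The largest n with value ≤ 207 is 10 (since 190 ≤ 207 < 231), so the first above is n = 11, value 231.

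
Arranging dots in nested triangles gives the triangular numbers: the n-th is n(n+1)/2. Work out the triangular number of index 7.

28

7·8/2 = 56/2 = 28.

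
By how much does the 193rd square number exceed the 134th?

193² = 37249 and 134² = 17956.
Difference: 37249 − 17956 = 19293.

19293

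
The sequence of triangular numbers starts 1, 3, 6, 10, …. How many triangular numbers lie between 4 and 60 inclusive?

8

The n-th triangular number is n(n+1)/2.
Smallest index with value ≥ 4: n = 3 (giving 6).
Largest index with value ≤ 60: n = 10 (giving 55).
Indices 3 through 10: 8 terms.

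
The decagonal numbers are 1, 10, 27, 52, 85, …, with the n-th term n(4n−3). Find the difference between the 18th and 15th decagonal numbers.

387

18·(4·18 − 3) = 1242 and 15·(4·15 − 3) = 855.
Difference: 1242 − 855 = 387.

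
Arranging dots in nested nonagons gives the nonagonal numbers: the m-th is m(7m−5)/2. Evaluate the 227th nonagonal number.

227·(7·227 − 5)/2 = 227·1584/2 = 227·792 = 179784.

179784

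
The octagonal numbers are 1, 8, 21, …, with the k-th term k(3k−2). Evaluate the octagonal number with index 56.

The 56th octagonal number is n(3n−2) with n = 56.
56·(3·56 − 2) = 56·166 = 9296.

9296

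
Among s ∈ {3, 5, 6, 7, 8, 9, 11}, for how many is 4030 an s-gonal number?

s = 3: P(3, 89) = 4005 and P(3, 90) = 4095; 4030 is not s-gonal.
s = 5: P(5, 52) = 4030. ✓
s = 6: P(6, 45) = 4005 and P(6, 46) = 4186; 4030 is not s-gonal.
s = 7: P(7, 40) = 3940 and P(7, 41) = 4141; 4030 is not s-gonal.
s = 8: P(8, 36) = 3816 and P(8, 37) = 4033; 4030 is not s-gonal.
s = 9: P(9, 34) = 3961 and P(9, 35) = 4200; 4030 is not s-gonal.
s = 11: P(11, 30) = 3945 and P(11, 31) = 4216; 4030 is not s-gonal.
Hits: s ∈ {5} → 1.

1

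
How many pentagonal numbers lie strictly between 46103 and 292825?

266

The n-th pentagonal number is n(3n−1)/2.
Smallest index with value > 46103: n = 176 (giving 46376).
Largest index with value < 292825: n = 441 (giving 291501).
Indices 176 through 441: 266 terms.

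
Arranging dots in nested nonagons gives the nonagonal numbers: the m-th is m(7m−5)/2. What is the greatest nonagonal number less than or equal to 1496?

1491

Solve n(7n−5)/2 ≤ 1496 for integer n.
n = 21 gives 1491 ≤ 1496, while n = 22 gives 1639 > 1496; so the answer is 1491.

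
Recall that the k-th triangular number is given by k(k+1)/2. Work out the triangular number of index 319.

The 319th triangular number is n(n+1)/2 with n = 319.
319·320/2 = 102080/2 = 51040.

51040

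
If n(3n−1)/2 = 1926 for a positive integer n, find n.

36

Set n(3n−1)/2 = 1926, giving 3n² − n − 3852 = 0.
So n = (1 + 215) / 6 = 216/6 = 36.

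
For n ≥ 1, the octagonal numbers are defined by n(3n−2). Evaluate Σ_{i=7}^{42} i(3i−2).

74718

Σ i(3i−2) = 3Σi² − 2Σi over i = 7..42.
Σi = 903 − 21 = 882 and Σi² = 25585 − 91 = 25494.
3·25494 − 2·882 = 74718.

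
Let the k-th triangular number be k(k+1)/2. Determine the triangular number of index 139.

139·140/2 = 19460/2 = 9730.

9730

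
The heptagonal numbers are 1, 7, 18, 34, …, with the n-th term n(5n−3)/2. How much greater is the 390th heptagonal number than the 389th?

1946

Consecutive heptagonal numbers differ by 5n − 4: here 5·390 − 4 = 1946.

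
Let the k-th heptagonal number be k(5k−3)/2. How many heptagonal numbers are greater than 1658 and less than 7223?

28

The n-th heptagonal number is n(5n−3)/2.
Smallest index with value > 1658: n = 27 (giving 1782).
Largest index with value < 7223: n = 54 (giving 7209).
Indices 27 through 54: 28 terms.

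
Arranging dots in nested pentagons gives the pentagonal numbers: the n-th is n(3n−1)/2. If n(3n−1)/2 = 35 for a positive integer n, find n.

5

Set n(3n−1)/2 = 35, giving 3n² − n − 70 = 0.
So n = (1 + 29) / 6 = 30/6 = 5.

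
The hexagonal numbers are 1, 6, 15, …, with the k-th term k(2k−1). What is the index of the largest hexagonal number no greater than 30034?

122

Solve n(2n−1) ≤ 30034 for integer n.
n = 122 gives 29646 ≤ 30034, while n = 123 gives 30135 > 30034; so the answer is index 122.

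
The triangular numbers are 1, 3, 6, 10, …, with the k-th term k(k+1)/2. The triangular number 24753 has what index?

222

Set n(n+1)/2 = 24753, giving n² + n − 49506 = 0.
The discriminant is 1 + 8·24753 = 198025, and √198025 = 445.
So n = (-1 + 445) / 2 = 444/2 = 222.
Check: 222·223/2 = 24753. ✓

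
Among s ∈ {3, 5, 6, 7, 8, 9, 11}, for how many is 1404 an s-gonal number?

1

s = 3: P(3, 52) = 1378 and P(3, 53) = 1431; 1404 is not s-gonal.
s = 5: P(5, 30) = 1335 and P(5, 31) = 1426; 1404 is not s-gonal.
s = 6: P(6, 26) = 1326 and P(6, 27) = 1431; 1404 is not s-gonal.
s = 7: P(7, 24) = 1404. ✓
s = 8: P(8, 21) = 1281 and P(8, 22) = 1408; 1404 is not s-gonal.
s = 9: P(9, 20) = 1350 and P(9, 21) = 1491; 1404 is not s-gonal.
s = 11: P(11, 18) = 1395 and P(11, 19) = 1558; 1404 is not s-gonal.
Hits: s ∈ {7} → 1.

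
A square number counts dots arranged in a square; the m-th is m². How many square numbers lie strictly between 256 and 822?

12

The n-th square number is n².
Smallest index with value > 256: n = 17 (giving 289).
Largest index with value < 822: n = 28 (giving 784).
Indices 17 through 28: 12 terms.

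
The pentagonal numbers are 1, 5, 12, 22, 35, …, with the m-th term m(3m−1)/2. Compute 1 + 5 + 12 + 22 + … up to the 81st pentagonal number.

Σ i(3i−1)/2 = (3Σi² − Σi) / 2 over i = 1..81.
Σi = 3321 and Σi² = 180441.
(3·180441 − 1·3321) / 2 = 538002/2 = 269001.

269001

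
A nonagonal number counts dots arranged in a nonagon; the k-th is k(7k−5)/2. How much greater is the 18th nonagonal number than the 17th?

120

Consecutive nonagonal numbers differ by 7n − 6: here 7·18 − 6 = 120.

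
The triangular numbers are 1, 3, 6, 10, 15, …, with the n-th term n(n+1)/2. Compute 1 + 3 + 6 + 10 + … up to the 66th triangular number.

50116

Σ i(i+1)/2 = (Σi² + Σi) / 2 over i = 1..66.
Σi = 2211 and Σi² = 98021.
(1·98021 + 1·2211) / 2 = 100232/2 = 50116.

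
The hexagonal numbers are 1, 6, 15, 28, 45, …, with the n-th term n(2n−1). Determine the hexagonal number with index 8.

120

The 8th hexagonal number is n(2n−1) with n = 8.
8·(2·8 − 1) = 8·15 = 120.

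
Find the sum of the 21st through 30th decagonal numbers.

Σ i(4i−3) = 4Σi² − 3Σi over i = 21..30.
Σi = 465 − 210 = 255 and Σi² = 9455 − 2870 = 6585.
4·6585 − 3·255 = 25575.

25575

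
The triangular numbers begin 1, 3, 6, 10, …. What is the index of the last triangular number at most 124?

Solve n(n+1)/2 ≤ 124 for integer n.
n = 15 gives 120 ≤ 124, while n = 16 gives 136 > 124; so the answer is index 15.

15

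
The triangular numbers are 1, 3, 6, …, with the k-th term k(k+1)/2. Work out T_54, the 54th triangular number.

The 54th triangular number is n(n+1)/2 with n = 54.
54·55/2 = 2970/2 = 1485.

1485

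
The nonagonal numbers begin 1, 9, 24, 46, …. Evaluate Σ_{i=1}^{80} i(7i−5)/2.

Σ i(7i−5)/2 = (7Σi² − 5Σi) / 2 over i = 1..80.
Σi = 3240 and Σi² = 173880.
(7·173880 − 5·3240) / 2 = 1200960/2 = 600480.

600480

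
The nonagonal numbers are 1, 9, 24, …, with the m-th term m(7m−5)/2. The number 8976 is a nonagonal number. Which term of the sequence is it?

Set n(7n−5)/2 = 8976, giving 7n² − 5n − 17952 = 0.
The discriminant is 25 + 56·8976 = 502681, and √502681 = 709.
So n = (5 + 709) / 14 = 714/14 = 51.

51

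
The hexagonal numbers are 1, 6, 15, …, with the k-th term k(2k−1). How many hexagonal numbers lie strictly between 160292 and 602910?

266

The n-th hexagonal number is n(2n−1).
Smallest index with value > 160292: n = 284 (giving 161028).
Largest index with value < 602910: n = 549 (giving 602253).
Indices 284 through 549: 266 terms.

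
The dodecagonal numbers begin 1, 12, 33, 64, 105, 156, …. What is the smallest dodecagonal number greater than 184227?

185473

Solve n(5n−4) > 184227 for integer n.
The largest n with value ≤ 184227 is 192 (since 183552 ≤ 184227 < 185473), so the first above is n = 193, value 185473.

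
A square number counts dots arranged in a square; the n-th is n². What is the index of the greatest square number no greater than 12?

Solve n² ≤ 12 for integer n.
n = 3 gives 9 ≤ 12, while n = 4 gives 16 > 12; so the answer is index 3.

3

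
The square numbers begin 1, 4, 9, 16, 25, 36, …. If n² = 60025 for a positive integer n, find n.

245

We need n² = 60025, so n = √60025 = 245.
Check: 245² = 60025. ✓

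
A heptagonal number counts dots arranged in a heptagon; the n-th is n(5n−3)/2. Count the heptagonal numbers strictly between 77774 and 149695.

The n-th heptagonal number is n(5n−3)/2.
Smallest index with value > 77774: n = 177 (giving 78057).
Largest index with value < 149695: n = 244 (giving 148474).
Indices 177 through 244: 68 terms.

68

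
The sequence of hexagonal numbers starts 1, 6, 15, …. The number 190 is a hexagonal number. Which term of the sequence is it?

Set n(2n−1) = 190, giving 2n² − n − 190 = 0.
The discriminant is 1 + 8·190 = 1521, and √1521 = 39.
So n = (1 + 39) / 4 = 40/4 = 10.
Check: 10·(2·10 − 1) = 190. ✓

10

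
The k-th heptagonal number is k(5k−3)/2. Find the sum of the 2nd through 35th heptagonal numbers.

36329

Σ i(5i−3)/2 = (5Σi² − 3Σi) / 2 over i = 2..35.
Σi = 630 − 1 = 629 and Σi² = 14910 − 1 = 14909.
(5·14909 − 3·629) / 2 = 72658/2 = 36329.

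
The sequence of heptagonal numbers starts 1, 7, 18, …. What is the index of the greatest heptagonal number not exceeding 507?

Solve n(5n−3)/2 ≤ 507 for integer n.
n = 14 gives 469 ≤ 507, while n = 15 gives 540 > 507; so the answer is index 14.

14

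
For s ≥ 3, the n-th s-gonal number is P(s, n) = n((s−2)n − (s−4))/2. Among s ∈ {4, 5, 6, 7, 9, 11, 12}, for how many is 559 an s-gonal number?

1

s = 4: P(4, 23) = 529 and P(4, 24) = 576; 559 is not s-gonal.
s = 5: P(5, 19) = 532 and P(5, 20) = 590; 559 is not s-gonal.
s = 6: P(6, 16) = 496 and P(6, 17) = 561; 559 is not s-gonal.
s = 7: P(7, 15) = 540 and P(7, 16) = 616; 559 is not s-gonal.
s = 9: P(9, 13) = 559. ✓
s = 11: P(11, 11) = 506 and P(11, 12) = 606; 559 is not s-gonal.
s = 12: P(12, 10) = 460 and P(12, 11) = 561; 559 is not s-gonal.
Hits: s ∈ {9} → 1.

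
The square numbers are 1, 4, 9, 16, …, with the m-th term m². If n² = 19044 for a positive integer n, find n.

We need n² = 19044, so n = √19044 = 138.

138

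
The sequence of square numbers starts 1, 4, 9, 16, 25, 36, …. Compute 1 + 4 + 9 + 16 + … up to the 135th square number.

Σ_{i=1}^{135} i² = 135·136·271/6 = 829260.

829260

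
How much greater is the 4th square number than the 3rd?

7

n² − (n−1)² = 2n − 1, so 4² − 3² = 2·4 − 1 = 7.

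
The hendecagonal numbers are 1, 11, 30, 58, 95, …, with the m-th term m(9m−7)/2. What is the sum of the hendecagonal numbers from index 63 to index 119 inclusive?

Σ i(9i−7)/2 = (9Σi² − 7Σi) / 2 over i = 63..119.
Σi = 7140 − 1953 = 5187 and Σi² = 568820 − 81375 = 487445.
(9·487445 − 7·5187) / 2 = 4350696/2 = 2175348.

2175348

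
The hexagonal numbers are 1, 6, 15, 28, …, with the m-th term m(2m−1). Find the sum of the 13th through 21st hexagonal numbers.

Σ i(2i−1) = 2Σi² − Σi over i = 13..21.
Σi = 231 − 78 = 153 and Σi² = 3311 − 650 = 2661.
2·2661 − 1·153 = 5169.

5169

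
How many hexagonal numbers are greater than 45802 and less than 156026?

The n-th hexagonal number is n(2n−1).
Smallest index with value > 45802: n = 152 (giving 46056).
Largest index with value < 156026: n = 279 (giving 155403).
Indices 152 through 279: 128 terms.

128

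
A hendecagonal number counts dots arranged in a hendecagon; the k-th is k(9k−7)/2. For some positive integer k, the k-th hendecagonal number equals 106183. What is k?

154

Set n(9n−7)/2 = 106183, giving 9n² − 7n − 212366 = 0.
So n = (7 + 2765) / 18 = 2772/18 = 154.
Check: 154·(9·154 − 7)/2 = 106183. ✓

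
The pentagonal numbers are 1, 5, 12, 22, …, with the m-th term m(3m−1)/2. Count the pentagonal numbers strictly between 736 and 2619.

19

The n-th pentagonal number is n(3n−1)/2.
Smallest index with value > 736: n = 23 (giving 782).
Largest index with value < 2619: n = 41 (giving 2501).
Indices 23 through 41: 19 terms.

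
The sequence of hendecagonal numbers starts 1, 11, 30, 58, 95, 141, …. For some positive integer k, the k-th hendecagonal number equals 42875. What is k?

Set n(9n−7)/2 = 42875, giving 9n² − 7n − 85750 = 0.
So n = (7 + 1757) / 18 = 1764/18 = 98.

98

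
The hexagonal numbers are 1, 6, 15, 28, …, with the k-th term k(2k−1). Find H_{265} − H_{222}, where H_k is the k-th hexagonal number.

41839

265·(2·265 − 1) = 140185 and 222·(2·222 − 1) = 98346.
Difference: 140185 − 98346 = 41839.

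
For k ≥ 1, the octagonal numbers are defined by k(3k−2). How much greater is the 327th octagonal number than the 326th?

1957

Consecutive octagonal numbers differ by 6n − 5: here 6·327 − 5 = 1957.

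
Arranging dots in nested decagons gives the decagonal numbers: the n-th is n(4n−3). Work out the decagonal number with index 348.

The 348th decagonal number is n(4n−3) with n = 348.
348·(4·348 − 3) = 348·1389 = 483372.

483372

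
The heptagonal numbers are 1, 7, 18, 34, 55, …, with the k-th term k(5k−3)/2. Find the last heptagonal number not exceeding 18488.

Solve n(5n−3)/2 ≤ 18488 for integer n.
n = 86 gives 18361 ≤ 18488, while n = 87 gives 18792 > 18488; so the answer is 18361.

18361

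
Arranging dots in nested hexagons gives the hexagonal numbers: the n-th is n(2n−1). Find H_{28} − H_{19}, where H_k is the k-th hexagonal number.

28·(2·28 − 1) = 1540 and 19·(2·19 − 1) = 703.
Difference: 1540 − 703 = 837.

837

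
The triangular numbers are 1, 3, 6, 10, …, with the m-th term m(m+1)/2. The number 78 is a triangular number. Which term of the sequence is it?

12

Set n(n+1)/2 = 78, giving n² + n − 156 = 0.
The discriminant is 1 + 8·78 = 625, and √625 = 25.
So n = (-1 + 25) / 2 = 24/2 = 12.
Check: 12·13/2 = 78. ✓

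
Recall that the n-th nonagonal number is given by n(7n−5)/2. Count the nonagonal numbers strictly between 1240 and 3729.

13

The n-th nonagonal number is n(7n−5)/2.
Smallest index with value > 1240: n = 20 (giving 1350).
Largest index with value < 3729: n = 32 (giving 3504).
Indices 20 through 32: 13 terms.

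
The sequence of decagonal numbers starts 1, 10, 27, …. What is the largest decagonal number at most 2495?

Solve n(4n−3) ≤ 2495 for integer n.
n = 25 gives 2425 ≤ 2495, while n = 26 gives 2626 > 2495; so the answer is 2425.

2425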